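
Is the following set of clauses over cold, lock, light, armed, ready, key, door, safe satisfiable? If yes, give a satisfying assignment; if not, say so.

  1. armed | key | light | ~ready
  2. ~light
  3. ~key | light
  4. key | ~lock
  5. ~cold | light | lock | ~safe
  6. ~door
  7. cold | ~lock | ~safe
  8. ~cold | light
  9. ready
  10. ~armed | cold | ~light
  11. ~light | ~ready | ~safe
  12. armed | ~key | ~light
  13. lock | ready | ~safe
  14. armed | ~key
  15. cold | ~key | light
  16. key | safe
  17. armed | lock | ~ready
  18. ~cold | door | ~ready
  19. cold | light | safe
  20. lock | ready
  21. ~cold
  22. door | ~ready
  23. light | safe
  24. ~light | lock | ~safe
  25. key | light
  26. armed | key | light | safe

Case light = True:
  Clause (~light) is falsified — contradiction.
Case light = False:
  (~key | light) forces key = False.
  Clause (key | light) is falsified — contradiction.
Both cases fail, so the formula is unsatisfiable.

Unsatisfiable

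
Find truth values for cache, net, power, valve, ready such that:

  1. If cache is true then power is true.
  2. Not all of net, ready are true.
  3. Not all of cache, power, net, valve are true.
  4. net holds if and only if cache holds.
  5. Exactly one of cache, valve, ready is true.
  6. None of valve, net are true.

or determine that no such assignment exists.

cache: False, net: False, power: True, valve: False, ready: True

  (1) cache=F ⇒ power: vacuous ✓
  (2) {net, ready}: 1/2 true — not all ✓
  (3) {cache, power, net, valve}: 1/4 true — not all ✓
  (4) net=F, cache=F — same ✓
  (5) {cache, valve, ready}: 1 true — exactly one ✓
  (6) {valve, net}: 0 true — none ✓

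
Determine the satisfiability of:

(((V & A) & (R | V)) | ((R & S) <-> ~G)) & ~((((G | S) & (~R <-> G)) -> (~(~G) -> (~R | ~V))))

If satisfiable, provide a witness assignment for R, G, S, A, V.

The conjunct ~((((G | S) & (~R <-> G)) -> (~(~G) -> (~R | ~V)))) is unsatisfiable on its own:
  G = True: simplifies to ~((~R -> (~R | ~V))).
    R = True: this becomes ~((False -> ~V)) = False.
    R = False: this becomes ~((True -> True)) = False.
  G = False: this becomes ~(((S & R) -> True)) = False.
So the whole conjunction is unsatisfiable.

Unsatisfiable — no assignment works.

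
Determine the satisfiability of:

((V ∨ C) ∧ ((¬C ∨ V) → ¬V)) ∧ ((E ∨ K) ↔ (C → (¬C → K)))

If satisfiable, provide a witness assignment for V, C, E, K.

V: False, C: True, E: True, K: False

  (V ∨ C) ∧ ((¬C ∨ V) → ¬V) = True
    V ∨ C = True
    (¬C ∨ V) → ¬V = True
      ¬C ∨ V = False
        ¬C = False
      ¬V = True
  (E ∨ K) ↔ (C → (¬C → K)) = True
    E ∨ K = True
    C → (¬C → K) = True
      ¬C → K = True
        ¬C = False
Both conjuncts True, so the formula holds.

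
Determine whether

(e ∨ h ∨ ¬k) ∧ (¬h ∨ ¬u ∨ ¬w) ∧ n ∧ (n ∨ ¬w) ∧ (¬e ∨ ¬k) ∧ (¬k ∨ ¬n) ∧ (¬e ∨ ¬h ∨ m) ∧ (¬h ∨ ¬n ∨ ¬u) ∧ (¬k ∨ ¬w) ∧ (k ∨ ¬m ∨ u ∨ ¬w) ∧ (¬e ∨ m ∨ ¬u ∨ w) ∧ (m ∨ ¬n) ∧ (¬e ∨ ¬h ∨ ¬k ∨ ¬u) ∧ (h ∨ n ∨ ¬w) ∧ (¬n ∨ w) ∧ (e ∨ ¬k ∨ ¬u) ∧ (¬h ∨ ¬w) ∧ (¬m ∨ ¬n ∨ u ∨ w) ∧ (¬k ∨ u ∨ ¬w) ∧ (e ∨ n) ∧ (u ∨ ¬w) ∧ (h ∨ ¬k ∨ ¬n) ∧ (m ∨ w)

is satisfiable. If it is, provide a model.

w=T; k=F; u=T; e=F; n=T; h=F; m=T

Unit clause (n) forces n = True.
In (¬k ∨ ¬n) only ¬k is left, so k = False.
In (m ∨ ¬n) only m is left, so m = True.
In (¬n ∨ w) only w is left, so w = True.
In (¬h ∨ ¬w) only ¬h is left, so h = False.
In (u ∨ ¬w) only u is left, so u = True.
Set e = False.
All clauses satisfied.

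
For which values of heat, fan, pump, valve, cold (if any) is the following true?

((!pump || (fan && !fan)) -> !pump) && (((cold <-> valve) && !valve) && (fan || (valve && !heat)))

heat=F; fan=T; pump=F; valve=F; cold=F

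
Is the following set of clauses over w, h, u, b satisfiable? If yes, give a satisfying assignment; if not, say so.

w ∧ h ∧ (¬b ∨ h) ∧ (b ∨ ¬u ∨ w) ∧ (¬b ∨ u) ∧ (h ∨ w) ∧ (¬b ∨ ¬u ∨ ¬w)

w=T; h=T; u=F; b=F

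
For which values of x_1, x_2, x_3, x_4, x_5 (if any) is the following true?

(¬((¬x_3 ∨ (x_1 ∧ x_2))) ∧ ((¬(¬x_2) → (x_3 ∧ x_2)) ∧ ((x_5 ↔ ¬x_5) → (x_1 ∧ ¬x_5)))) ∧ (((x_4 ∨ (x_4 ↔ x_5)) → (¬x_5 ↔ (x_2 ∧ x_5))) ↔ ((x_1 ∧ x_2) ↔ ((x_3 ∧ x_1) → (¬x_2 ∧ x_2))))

x_1 = True; x_2 = False; x_3 = True; x_4 = True; x_5 = True

  ¬((¬x_3 ∨ (x_1 ∧ x_2))) ∧ ((¬(¬x_2) → (x_3 ∧ x_2)) ∧ ((x_5 ↔ ¬x_5) → (x_1 ∧ ¬x_5))) = True
    ¬((¬x_3 ∨ (x_1 ∧ x_2))) = True
      ¬x_3 ∨ (x_1 ∧ x_2) = False
        ¬x_3 = False
        x_1 ∧ x_2 = False
    (¬(¬x_2) → (x_3 ∧ x_2)) ∧ ((x_5 ↔ ¬x_5) → (x_1 ∧ ¬x_5)) = True
      ¬(¬x_2) → (x_3 ∧ x_2) = True
        ¬(¬x_2) = False
          ¬x_2 = True
        x_3 ∧ x_2 = False
      (x_5 ↔ ¬x_5) → (x_1 ∧ ¬x_5) = True
        x_5 ↔ ¬x_5 = False
          ¬x_5 = False
        x_1 ∧ ¬x_5 = False
          ¬x_5 = False
  ((x_4 ∨ (x_4 ↔ x_5)) → (¬x_5 ↔ (x_2 ∧ x_5))) ↔ ((x_1 ∧ x_2) ↔ ((x_3 ∧ x_1) → (¬x_2 ∧ x_2))) = True
    (x_4 ∨ (x_4 ↔ x_5)) → (¬x_5 ↔ (x_2 ∧ x_5)) = True
      x_4 ∨ (x_4 ↔ x_5) = True
        x_4 ↔ x_5 = True
      ¬x_5 ↔ (x_2 ∧ x_5) = True
        ¬x_5 = False
        x_2 ∧ x_5 = False
    (x_1 ∧ x_2) ↔ ((x_3 ∧ x_1) → (¬x_2 ∧ x_2)) = True
      x_1 ∧ x_2 = False
      (x_3 ∧ x_1) → (¬x_2 ∧ x_2) = False
        x_3 ∧ x_1 = True
        ¬x_2 ∧ x_2 = False
          ¬x_2 = True
Both conjuncts True, so the formula holds.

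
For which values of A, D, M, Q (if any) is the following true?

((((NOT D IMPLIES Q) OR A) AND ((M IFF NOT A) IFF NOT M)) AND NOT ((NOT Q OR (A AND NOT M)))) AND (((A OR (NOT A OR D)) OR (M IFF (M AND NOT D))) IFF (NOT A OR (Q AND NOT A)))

UNSATISFIABLE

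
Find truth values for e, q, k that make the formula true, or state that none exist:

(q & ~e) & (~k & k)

Unsatisfiable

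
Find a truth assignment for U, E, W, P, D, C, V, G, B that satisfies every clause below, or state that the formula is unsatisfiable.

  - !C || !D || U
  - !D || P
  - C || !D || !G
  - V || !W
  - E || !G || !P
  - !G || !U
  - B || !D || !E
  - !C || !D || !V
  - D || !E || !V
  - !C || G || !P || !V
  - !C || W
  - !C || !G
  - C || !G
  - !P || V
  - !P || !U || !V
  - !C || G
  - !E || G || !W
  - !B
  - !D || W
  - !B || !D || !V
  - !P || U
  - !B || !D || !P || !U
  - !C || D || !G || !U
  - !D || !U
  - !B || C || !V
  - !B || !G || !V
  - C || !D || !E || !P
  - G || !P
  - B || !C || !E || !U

U = False, E = False, W = False, P = False, D = False, C = False, V = False, G = False, B = False

Unit clause (!B) forces B = False.
Set U = False.
  then (!P || U) forces P = False.
  then (!D || P) forces D = False.
Set E = False.
Set W = False.
  then (!C || W) forces C = False.
  then (C || !G) forces G = False.
Set V = False.
All clauses satisfied.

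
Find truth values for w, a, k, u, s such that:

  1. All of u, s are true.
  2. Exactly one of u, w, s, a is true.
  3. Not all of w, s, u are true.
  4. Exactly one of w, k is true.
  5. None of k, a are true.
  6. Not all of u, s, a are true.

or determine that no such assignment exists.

Case u = True:
  (1) forces s = True.
  Constraint (2) is violated (u=T, s=T) — contradiction.
Case u = False:
  Constraint (1) is violated (u=F) — contradiction.
Both cases fail — unsatisfiable.

Unsatisfiable — no assignment works.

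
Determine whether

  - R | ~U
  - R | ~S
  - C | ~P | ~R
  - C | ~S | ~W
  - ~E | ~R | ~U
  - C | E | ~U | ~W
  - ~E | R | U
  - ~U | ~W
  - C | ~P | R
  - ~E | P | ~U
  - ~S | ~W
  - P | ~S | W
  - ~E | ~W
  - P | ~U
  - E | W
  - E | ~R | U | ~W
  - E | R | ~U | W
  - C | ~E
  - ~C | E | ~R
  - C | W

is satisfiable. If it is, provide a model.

P=T, R=T, C=T, W=F, E=T, S=T, U=F

Set P = True.
Set R = True.
  then (C | ~P | ~R) forces C = True.
  then (~C | E | ~R) forces E = True.
  then (~E | ~R | ~U) forces U = False.
  then (~E | ~W) forces W = False.
Set S = True.
All clauses satisfied.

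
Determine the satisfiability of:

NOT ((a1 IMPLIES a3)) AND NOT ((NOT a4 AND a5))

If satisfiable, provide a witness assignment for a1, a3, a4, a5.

a1=T; a3=F; a4=F; a5=F

  NOT ((a1 IMPLIES a3)) = True
    a1 IMPLIES a3 = False
  NOT ((NOT a4 AND a5)) = True
    NOT a4 AND a5 = False
      NOT a4 = True
Both conjuncts True, so the formula holds.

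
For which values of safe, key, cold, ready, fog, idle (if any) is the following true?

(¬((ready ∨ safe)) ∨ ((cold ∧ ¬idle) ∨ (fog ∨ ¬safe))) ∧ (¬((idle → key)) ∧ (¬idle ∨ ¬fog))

safe = False, key = False, cold = True, ready = True, fog = False, idle = True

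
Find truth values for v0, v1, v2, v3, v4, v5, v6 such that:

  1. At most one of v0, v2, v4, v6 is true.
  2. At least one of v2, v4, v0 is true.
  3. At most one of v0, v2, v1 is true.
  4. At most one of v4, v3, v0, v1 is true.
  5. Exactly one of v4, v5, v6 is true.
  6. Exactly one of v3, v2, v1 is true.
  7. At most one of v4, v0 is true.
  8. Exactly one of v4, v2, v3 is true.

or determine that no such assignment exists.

v0 = False, v1 = False, v2 = True, v3 = False, v4 = False, v5 = True, v6 = False

  (1) {v0, v2, v4, v6}: 1 true — at most one ✓
  (2) {v2, v4, v0}: 1 true — at least one ✓
  (3) {v0, v2, v1}: 1 true — at most one ✓
  (4) {v4, v3, v0, v1}: 0 true — at most one ✓
  (5) {v4, v5, v6}: 1 true — exactly one ✓
  (6) {v3, v2, v1}: 1 true — exactly one ✓
  (7) {v4, v0}: 0 true — at most one ✓
  (8) {v4, v2, v3}: 1 true — exactly one ✓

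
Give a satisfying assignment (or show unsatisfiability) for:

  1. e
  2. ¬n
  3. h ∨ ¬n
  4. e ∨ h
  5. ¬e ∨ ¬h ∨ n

e=T; h=F; n=F

Unit clause (e) forces e = True.
Unit clause (¬n) forces n = False.
In (¬e ∨ ¬h ∨ n) only ¬h is left, so h = False.
Check each clause:
  (e): e holds.
  (¬n): ¬n holds.
  (h ∨ ¬n): ¬n holds.
  (e ∨ h): e holds.
  (¬e ∨ ¬h ∨ n): ¬h holds.
All clauses satisfied.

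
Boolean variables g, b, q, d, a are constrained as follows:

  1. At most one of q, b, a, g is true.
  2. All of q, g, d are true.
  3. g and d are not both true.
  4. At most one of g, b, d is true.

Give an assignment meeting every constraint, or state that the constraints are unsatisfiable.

Case g = True:
  (1) with g=T forces q = False.
  Constraint (2) is violated (q=F) — contradiction.
Case g = False:
  Constraint (2) is violated (g=F) — contradiction.
Both cases fail — unsatisfiable.

The formula is unsatisfiable.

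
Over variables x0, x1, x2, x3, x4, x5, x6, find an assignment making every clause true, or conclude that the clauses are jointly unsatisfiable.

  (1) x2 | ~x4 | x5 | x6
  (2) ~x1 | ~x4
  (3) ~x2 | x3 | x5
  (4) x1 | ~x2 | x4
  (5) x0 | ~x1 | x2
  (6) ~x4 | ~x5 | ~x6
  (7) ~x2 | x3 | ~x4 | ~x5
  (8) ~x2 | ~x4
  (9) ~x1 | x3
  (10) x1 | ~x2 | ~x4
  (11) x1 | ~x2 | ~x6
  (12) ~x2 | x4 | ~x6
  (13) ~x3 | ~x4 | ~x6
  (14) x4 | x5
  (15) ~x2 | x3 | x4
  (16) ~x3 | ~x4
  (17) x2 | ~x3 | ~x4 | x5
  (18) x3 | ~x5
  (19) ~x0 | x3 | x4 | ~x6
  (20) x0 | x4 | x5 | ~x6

Set x0 = True.
Set x1 = True.
  then (~x1 | ~x4) forces x4 = False.
  then (~x1 | x3) forces x3 = True.
  then (x4 | x5) forces x5 = True.
Set x2 = True.
  then (~x2 | x4 | ~x6) forces x6 = False.
All clauses satisfied.

x0 = True; x1 = True; x2 = True; x3 = True; x4 = False; x5 = True; x6 = False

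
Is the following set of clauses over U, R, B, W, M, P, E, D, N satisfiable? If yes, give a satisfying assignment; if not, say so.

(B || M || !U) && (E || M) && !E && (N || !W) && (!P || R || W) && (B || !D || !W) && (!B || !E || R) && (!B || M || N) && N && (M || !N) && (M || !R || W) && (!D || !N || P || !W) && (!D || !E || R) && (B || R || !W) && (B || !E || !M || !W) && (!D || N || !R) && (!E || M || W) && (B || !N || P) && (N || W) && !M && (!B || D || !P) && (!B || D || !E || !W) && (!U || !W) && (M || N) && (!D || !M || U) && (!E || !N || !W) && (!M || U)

No satisfying assignment exists.

Case M = True:
  Clause (!M) is falsified — contradiction.
Case M = False:
  (E || M) forces E = True.
  Clause (!E) is falsified — contradiction.
Both cases fail, so the formula is unsatisfiable.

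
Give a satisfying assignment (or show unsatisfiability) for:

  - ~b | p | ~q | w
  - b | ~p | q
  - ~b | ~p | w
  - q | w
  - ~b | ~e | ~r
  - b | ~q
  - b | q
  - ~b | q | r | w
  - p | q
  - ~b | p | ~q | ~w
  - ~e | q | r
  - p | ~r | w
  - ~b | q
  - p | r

Try q = False:
  (q | w) forces w = True.
  (b | q) forces b = True.
  clause (~b | q) is falsified — backtrack.
So q = True.
  then (b | ~q) forces b = True.
Set e = False.
Set w = True.
  then (~b | p | ~q | ~w) forces p = True.
Set r = False.
All clauses satisfied.

q = True; e = False; w = True; p = True; r = False; b = True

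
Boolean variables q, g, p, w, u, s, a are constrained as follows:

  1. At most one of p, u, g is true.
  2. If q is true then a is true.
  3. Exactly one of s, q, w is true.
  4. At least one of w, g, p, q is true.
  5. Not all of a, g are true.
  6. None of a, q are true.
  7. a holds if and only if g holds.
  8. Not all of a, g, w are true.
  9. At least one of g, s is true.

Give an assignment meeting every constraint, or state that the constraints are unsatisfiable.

q: False, g: False, p: True, w: False, u: False, s: True, a: False

  (1) {p, u, g}: 1 true — at most one ✓
  (2) q=F ⇒ a: vacuous ✓
  (3) {s, q, w}: 1 true — exactly one ✓
  (4) {w, g, p, q}: 1 true — at least one ✓
  (5) {a, g}: 0/2 true — not all ✓
  (6) {a, q}: 0 true — none ✓
  (7) a=F, g=F — same ✓
  (8) {a, g, w}: 0/3 true — not all ✓
  (9) {g, s}: 1 true — at least one ✓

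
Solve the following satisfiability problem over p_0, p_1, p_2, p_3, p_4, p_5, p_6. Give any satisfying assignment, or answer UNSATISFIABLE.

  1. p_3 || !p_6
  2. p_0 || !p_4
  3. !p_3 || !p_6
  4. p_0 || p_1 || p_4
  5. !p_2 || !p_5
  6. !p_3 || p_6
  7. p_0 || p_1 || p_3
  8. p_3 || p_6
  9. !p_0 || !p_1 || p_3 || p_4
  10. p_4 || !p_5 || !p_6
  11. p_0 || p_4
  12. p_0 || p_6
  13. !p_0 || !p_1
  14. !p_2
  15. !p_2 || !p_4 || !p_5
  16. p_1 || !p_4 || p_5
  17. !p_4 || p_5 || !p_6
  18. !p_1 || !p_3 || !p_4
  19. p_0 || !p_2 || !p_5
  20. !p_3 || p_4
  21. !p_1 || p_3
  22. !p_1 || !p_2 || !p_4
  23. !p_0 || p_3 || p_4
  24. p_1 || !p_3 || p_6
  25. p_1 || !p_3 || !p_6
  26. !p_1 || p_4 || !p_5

Case p_3 = True:
  (!p_3 || !p_6) forces p_6 = False.
  Clause (!p_3 || p_6) is falsified — contradiction.
Case p_3 = False:
  (p_3 || !p_6) forces p_6 = False.
  Clause (p_3 || p_6) is falsified — contradiction.
Both cases fail, so the formula is unsatisfiable.

UNSATISFIABLE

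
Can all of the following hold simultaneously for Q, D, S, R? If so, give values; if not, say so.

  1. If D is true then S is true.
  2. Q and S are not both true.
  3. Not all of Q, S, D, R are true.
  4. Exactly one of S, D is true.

Q = False, D = False, S = True, R = True

  (1) D=F ⇒ S: vacuous ✓
  (2) Q=F, S=T — not both ✓
  (3) {Q, S, D, R}: 2/4 true — not all ✓
  (4) {S, D}: 1 true — exactly one ✓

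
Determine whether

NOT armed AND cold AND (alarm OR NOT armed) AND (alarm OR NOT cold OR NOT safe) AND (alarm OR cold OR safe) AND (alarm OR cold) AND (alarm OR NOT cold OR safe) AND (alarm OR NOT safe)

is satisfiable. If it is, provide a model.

safe: False; alarm: True; armed: False; cold: True

Unit clause (NOT armed) forces armed = False.
Unit clause (cold) forces cold = True.
Set safe = False.
  then (alarm OR NOT cold OR safe) forces alarm = True.
All clauses satisfied.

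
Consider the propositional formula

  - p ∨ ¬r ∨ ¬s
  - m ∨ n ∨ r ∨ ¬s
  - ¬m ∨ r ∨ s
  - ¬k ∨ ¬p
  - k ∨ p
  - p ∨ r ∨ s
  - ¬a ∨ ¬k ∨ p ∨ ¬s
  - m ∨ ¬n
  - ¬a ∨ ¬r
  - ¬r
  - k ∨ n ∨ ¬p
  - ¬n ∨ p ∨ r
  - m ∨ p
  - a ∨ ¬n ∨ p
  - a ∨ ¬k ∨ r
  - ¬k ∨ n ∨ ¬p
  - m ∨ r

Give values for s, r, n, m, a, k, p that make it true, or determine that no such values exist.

s=T, r=F, n=T, m=T, a=T, k=F, p=T

Unit clause (¬r) forces r = False.
In (m ∨ r) only m is left, so m = True.
In (¬m ∨ r ∨ s) only s is left, so s = True.
Set n = True.
  then (¬n ∨ p ∨ r) forces p = True.
  then (¬k ∨ ¬p) forces k = False.
Set a = True.
All clauses satisfied.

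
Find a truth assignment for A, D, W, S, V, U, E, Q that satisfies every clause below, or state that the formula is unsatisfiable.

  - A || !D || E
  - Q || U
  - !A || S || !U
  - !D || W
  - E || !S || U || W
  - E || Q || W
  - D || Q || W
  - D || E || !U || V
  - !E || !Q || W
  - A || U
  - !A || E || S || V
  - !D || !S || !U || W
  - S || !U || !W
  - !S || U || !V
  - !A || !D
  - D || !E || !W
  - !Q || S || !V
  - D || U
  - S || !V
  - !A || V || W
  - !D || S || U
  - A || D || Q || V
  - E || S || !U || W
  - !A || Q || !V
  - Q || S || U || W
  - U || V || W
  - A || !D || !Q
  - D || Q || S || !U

Set A = False.
  then (A || U) forces U = True.
Set D = False.
Set W = True.
  then (S || !U || !W) forces S = True.
  then (D || !E || !W) forces E = False.
  then (D || E || !U || V) forces V = True.
Set Q = False.
All clauses satisfied.

A: False, D: False, W: True, S: True, V: True, U: True, E: False, Q: False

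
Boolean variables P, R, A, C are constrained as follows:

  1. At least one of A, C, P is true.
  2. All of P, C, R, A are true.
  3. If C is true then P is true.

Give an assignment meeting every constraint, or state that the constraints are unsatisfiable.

P: True; R: True; A: True; C: True

  (1) {A, C, P}: 3 true — at least one ✓
  (2) {P, C, R, A}: all 4 true ✓
  (3) C=T ⇒ P: T ✓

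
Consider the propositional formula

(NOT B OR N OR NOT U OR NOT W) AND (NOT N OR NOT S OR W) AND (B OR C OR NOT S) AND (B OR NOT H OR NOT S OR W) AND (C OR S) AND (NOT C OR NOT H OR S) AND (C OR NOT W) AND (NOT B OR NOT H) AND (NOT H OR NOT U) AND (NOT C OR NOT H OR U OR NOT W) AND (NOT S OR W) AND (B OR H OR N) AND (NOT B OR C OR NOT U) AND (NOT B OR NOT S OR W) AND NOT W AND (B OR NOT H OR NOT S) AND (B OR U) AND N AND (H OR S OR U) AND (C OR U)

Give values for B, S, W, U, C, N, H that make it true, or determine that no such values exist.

B = False; S = False; W = False; U = True; C = True; N = True; H = False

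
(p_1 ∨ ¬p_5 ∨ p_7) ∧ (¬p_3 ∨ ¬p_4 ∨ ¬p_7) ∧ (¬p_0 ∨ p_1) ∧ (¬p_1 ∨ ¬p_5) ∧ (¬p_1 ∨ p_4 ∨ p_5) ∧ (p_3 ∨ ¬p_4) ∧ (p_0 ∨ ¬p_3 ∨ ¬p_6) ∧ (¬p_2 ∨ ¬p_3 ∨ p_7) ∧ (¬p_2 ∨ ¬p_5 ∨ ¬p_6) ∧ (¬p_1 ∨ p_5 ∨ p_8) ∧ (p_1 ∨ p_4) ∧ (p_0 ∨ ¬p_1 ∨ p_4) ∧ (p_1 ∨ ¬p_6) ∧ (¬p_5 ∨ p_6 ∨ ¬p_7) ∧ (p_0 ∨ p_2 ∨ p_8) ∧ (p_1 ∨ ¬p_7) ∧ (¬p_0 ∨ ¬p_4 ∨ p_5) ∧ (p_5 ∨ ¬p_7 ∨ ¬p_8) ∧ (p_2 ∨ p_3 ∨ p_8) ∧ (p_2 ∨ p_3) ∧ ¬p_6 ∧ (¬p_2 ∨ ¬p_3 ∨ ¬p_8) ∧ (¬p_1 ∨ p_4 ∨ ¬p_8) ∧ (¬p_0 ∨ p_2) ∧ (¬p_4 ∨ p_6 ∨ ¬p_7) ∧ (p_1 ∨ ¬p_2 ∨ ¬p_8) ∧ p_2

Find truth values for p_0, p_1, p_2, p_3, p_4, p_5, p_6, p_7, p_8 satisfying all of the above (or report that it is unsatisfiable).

UNSATISFIABLE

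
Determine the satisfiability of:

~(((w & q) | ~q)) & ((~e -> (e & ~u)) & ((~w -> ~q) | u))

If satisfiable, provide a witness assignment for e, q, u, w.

e: True, q: True, u: True, w: False

  ~(((w & q) | ~q)) = True
    (w & q) | ~q = False
      w & q = False
      ~q = False
  (~e -> (e & ~u)) & ((~w -> ~q) | u) = True
    ~e -> (e & ~u) = True
      ~e = False
      e & ~u = False
        ~u = False
    (~w -> ~q) | u = True
      ~w -> ~q = False
        ~w = True
        ~q = False
Both conjuncts True, so the formula holds.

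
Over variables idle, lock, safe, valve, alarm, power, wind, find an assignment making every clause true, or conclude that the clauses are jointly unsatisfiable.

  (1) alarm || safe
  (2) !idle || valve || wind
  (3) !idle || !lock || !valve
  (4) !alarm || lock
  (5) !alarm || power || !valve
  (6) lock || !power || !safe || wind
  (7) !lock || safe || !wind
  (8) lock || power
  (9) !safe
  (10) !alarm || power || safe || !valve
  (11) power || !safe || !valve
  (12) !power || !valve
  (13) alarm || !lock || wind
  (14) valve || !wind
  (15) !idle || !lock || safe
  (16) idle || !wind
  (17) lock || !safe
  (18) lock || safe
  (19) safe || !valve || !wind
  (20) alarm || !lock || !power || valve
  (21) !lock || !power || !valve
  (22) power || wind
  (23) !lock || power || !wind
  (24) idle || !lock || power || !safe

Unit clause (!safe) forces safe = False.
In (lock || safe) only lock is left, so lock = True.
In (alarm || safe) only alarm is left, so alarm = True.
In (!lock || safe || !wind) only !wind is left, so wind = False.
In (!idle || !lock || safe) only !idle is left, so idle = False.
In (power || wind) only power is left, so power = True.
In (!power || !valve) only !valve is left, so valve = False.
All clauses satisfied.

idle: False, lock: True, safe: False, valve: False, alarm: True, power: True, wind: False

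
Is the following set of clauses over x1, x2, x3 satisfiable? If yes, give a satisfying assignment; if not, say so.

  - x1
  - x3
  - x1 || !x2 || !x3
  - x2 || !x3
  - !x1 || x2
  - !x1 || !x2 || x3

x1 = True, x2 = True, x3 = True

Unit clause (x1) forces x1 = True.
Unit clause (x3) forces x3 = True.
In (x2 || !x3) only x2 is left, so x2 = True.
All clauses satisfied.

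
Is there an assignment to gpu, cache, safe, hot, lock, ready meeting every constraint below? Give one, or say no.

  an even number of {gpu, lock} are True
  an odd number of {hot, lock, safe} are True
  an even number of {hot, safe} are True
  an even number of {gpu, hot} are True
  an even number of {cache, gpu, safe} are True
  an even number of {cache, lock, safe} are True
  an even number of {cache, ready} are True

gpu = True, cache = False, safe = True, hot = True, lock = True, ready = False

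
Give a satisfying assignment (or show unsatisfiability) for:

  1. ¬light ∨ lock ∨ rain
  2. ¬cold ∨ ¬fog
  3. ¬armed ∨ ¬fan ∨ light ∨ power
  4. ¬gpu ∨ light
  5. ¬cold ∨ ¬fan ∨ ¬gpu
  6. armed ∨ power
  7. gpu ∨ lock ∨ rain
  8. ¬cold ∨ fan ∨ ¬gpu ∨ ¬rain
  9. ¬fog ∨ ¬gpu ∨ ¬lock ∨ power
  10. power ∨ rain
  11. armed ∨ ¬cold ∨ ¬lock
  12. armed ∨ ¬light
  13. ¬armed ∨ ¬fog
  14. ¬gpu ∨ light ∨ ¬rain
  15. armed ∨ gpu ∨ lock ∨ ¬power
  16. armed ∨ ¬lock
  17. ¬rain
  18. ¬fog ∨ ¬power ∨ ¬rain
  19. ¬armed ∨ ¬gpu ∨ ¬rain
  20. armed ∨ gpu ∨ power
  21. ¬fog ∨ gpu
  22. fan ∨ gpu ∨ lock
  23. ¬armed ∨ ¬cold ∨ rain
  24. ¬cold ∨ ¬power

gpu = False; light = True; fog = False; cold = False; lock = True; rain = False; armed = True; power = True; fan = False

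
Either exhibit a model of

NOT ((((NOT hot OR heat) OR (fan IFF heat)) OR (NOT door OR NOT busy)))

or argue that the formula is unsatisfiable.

heat = False, hot = True, fan = True, door = True, busy = True

  NOT ((((NOT hot OR heat) OR (fan IFF heat)) OR (NOT door OR NOT busy))) = True
    ((NOT hot OR heat) OR (fan IFF heat)) OR (NOT door OR NOT busy) = False
      (NOT hot OR heat) OR (fan IFF heat) = False
        NOT hot OR heat = False
          NOT hot = False
        fan IFF heat = False
      NOT door OR NOT busy = False
        NOT door = False
        NOT busy = False
The formula evaluates to True.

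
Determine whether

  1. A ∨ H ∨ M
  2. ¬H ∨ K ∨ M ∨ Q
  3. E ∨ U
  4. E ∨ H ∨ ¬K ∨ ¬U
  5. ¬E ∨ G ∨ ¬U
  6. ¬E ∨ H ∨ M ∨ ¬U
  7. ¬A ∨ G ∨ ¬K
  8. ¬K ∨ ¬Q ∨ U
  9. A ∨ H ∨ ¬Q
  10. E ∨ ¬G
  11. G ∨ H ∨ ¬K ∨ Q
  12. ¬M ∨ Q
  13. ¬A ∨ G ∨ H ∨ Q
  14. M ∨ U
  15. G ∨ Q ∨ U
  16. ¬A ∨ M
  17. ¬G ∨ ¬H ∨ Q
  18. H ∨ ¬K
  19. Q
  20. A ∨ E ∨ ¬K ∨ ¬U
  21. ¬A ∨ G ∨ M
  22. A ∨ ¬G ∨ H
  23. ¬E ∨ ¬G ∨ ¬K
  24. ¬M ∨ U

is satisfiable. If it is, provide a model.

H = True, K = False, E = True, M = True, U = True, G = True, Q = True, A = False

Unit clause (Q) forces Q = True.
Set H = True.
Set K = False.
Set E = True.
Set M = True.
  then (¬M ∨ U) forces U = True.
  then (¬E ∨ G ∨ ¬U) forces G = True.
Set A = False.
All clauses satisfied.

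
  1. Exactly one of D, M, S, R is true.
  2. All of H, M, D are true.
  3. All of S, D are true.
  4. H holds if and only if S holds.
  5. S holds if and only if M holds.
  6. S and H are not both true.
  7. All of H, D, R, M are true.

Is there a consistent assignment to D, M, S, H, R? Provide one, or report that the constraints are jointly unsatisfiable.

Case D = True:
  (1) with D=T forces M = False.
  Constraint (2) is violated (M=F) — contradiction.
Case D = False:
  Constraint (2) is violated (D=F) — contradiction.
Both cases fail — unsatisfiable.

The formula is unsatisfiable.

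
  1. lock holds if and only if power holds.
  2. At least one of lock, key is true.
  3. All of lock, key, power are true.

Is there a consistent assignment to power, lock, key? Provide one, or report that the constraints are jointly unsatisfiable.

power: True; lock: True; key: True

  (1) lock=T, power=T — same ✓
  (2) {lock, key}: 2 true — at least one ✓
  (3) {lock, key, power}: all 3 true ✓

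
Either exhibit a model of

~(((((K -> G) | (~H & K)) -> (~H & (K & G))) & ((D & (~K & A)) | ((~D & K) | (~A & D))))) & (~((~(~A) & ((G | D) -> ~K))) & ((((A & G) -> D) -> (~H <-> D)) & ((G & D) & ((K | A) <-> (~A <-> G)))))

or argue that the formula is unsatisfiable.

Case D = True: the formula simplifies to ~(((((K -> G) | (~H & K)) -> (~H & (K & G))) & ((~K & A) | ~A))) & (~((~(~A) & ~K)) & (~H & (G & ((K | A) <-> (~A <-> G))))).
  G = True: simplifies to ~(((~H & K) & ((~K & A) | ~A))) & (~((~(~A) & ~K)) & (~H & ((K | A) <-> ~A))).
    A = True: the conjunct (K | A) <-> ~A becomes (K | True) <-> ~True = False.
    A = False: simplifies to ~((~H & K)) & (~H & K).
      H = True: the conjunct ~H is False.
      H = False: simplifies to ~K & K.
        K = True: the conjunct ~K is False.
        K = False: the conjunct K is False.
  G = False: the conjunct G is False.
Case D = False: the conjunct D is False.
Both cases fail — unsatisfiable.

No satisfying assignment exists.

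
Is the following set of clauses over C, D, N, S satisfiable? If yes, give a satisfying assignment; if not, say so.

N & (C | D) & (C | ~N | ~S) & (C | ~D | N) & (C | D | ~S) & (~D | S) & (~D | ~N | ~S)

Unit clause (N) forces N = True.
Set C = True.
Set D = False.
Set S = False.
Check each clause:
  (N): N holds.
  (C | D): C holds.
  (C | ~N | ~S): C holds.
  (C | ~D | N): C holds.
  (C | D | ~S): C holds.
  (~D | S): ~D holds.
  (~D | ~N | ~S): ~D holds.
All clauses satisfied.

C = True; D = False; N = True; S = False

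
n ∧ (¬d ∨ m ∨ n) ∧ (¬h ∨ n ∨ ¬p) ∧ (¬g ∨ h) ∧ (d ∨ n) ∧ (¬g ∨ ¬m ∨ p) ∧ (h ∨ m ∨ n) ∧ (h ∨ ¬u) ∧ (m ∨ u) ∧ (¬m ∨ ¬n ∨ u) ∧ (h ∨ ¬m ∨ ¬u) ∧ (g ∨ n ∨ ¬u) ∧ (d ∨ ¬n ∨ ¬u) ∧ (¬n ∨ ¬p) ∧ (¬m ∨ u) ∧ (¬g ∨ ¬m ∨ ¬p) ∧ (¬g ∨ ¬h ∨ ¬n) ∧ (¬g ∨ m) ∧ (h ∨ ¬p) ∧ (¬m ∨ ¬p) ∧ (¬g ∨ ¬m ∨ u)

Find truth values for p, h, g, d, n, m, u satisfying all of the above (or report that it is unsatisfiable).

Unit clause (n) forces n = True.
In (¬n ∨ ¬p) only ¬p is left, so p = False.
Set h = True.
  then (¬g ∨ ¬h ∨ ¬n) forces g = False.
Try d = False:
  (d ∨ ¬n ∨ ¬u) forces u = False.
  (m ∨ u) forces m = True.
  clause (¬m ∨ ¬n ∨ u) is falsified — backtrack.
So d = True.
Set m = False.
  then (m ∨ u) forces u = True.
All clauses satisfied.

p = False, h = True, g = False, d = True, n = True, m = False, u = True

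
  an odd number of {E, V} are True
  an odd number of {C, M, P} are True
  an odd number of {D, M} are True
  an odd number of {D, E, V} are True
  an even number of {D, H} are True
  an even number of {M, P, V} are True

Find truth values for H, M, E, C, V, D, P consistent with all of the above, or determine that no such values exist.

H = False; M = True; E = True; C = True; V = False; D = False; P = True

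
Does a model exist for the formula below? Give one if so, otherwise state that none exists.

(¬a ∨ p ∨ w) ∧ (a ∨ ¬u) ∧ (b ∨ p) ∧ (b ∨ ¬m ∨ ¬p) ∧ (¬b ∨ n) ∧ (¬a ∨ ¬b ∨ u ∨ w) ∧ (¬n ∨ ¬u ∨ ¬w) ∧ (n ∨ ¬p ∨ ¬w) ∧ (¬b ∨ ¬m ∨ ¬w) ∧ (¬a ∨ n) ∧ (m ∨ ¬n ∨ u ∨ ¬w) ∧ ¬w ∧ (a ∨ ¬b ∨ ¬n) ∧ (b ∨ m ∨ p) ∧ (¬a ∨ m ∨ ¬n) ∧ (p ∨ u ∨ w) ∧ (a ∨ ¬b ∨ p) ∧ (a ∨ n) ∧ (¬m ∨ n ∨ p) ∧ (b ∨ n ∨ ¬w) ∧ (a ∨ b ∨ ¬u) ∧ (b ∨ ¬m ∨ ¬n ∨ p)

p = True, w = False, m = False, u = False, n = True, b = False, a = False

Unit clause (¬w) forces w = False.
Try p = False:
  (¬a ∨ p ∨ w) forces a = False.
  (a ∨ ¬u) forces u = False.
  clause (p ∨ u ∨ w) is falsified — backtrack.
So p = True.
Set m = False.
Set u = False.
Set n = True.
  then (¬a ∨ m ∨ ¬n) forces a = False.
  then (a ∨ ¬b ∨ ¬n) forces b = False.
All clauses satisfied.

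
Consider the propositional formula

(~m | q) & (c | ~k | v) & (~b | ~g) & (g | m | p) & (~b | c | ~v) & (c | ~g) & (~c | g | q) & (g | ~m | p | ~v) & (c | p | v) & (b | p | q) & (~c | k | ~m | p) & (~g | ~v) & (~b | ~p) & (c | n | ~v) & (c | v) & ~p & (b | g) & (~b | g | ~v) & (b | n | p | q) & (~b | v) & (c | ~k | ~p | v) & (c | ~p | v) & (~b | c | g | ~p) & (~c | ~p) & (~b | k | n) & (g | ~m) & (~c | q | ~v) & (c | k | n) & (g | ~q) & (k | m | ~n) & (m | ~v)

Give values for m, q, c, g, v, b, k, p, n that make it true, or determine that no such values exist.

m = True, q = True, c = True, g = True, v = False, b = False, k = True, p = False, n = True

Unit clause (~p) forces p = False.
Set m = True.
  then (~m | q) forces q = True.
  then (g | ~m) forces g = True.
  then (~b | ~g) forces b = False.
  then (c | ~g) forces c = True.
  then (~c | k | ~m | p) forces k = True.
  then (~g | ~v) forces v = False.
Set n = True.
All clauses satisfied.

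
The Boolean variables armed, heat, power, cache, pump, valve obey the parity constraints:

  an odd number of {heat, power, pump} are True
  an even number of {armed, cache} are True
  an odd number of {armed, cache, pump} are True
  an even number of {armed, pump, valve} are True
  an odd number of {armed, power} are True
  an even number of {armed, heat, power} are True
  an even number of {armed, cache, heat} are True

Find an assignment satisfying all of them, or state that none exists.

Adding constraints 2, 5, 6, 7 mod 2: every variable appears an even number of times on the left, so the left side is 0.
But the right sides sum to 1 (mod 2). 0 ≠ 1 — the system is inconsistent.

The formula is unsatisfiable.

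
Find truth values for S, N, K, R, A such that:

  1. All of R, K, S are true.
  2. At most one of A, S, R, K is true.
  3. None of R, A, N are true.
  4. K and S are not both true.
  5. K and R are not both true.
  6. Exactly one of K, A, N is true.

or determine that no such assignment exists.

The formula is unsatisfiable.

Case R = True:
  Constraint (3) is violated (R=T) — contradiction.
Case R = False:
  Constraint (1) is violated (R=F) — contradiction.
Both cases fail — unsatisfiable.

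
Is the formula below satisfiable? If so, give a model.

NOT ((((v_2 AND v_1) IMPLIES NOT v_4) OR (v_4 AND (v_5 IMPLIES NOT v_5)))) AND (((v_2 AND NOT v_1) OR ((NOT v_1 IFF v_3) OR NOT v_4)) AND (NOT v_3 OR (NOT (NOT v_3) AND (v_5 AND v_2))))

v_1 = True, v_2 = True, v_3 = False, v_4 = True, v_5 = True

  NOT ((((v_2 AND v_1) IMPLIES NOT v_4) OR (v_4 AND (v_5 IMPLIES NOT v_5)))) = True
    ((v_2 AND v_1) IMPLIES NOT v_4) OR (v_4 AND (v_5 IMPLIES NOT v_5)) = False
      (v_2 AND v_1) IMPLIES NOT v_4 = False
        v_2 AND v_1 = True
        NOT v_4 = False
      v_4 AND (v_5 IMPLIES NOT v_5) = False
        v_5 IMPLIES NOT v_5 = False
          NOT v_5 = False
  ((v_2 AND NOT v_1) OR ((NOT v_1 IFF v_3) OR NOT v_4)) AND (NOT v_3 OR (NOT (NOT v_3) AND (v_5 AND v_2))) = True
    (v_2 AND NOT v_1) OR ((NOT v_1 IFF v_3) OR NOT v_4) = True
      v_2 AND NOT v_1 = False
        NOT v_1 = False
      (NOT v_1 IFF v_3) OR NOT v_4 = True
        NOT v_1 IFF v_3 = True
          NOT v_1 = False
        NOT v_4 = False
    NOT v_3 OR (NOT (NOT v_3) AND (v_5 AND v_2)) = True
      NOT v_3 = True
      NOT (NOT v_3) AND (v_5 AND v_2) = False
        NOT (NOT v_3) = False
          NOT v_3 = True
        v_5 AND v_2 = True
Both conjuncts True, so the formula holds.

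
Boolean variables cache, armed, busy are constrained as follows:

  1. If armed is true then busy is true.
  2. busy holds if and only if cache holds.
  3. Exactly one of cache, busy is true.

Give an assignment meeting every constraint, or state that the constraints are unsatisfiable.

Unsatisfiable

Case cache = True:
  (2) with cache=T forces busy = True.
  Constraint (3) is violated (cache=T, busy=T) — contradiction.
Case cache = False:
  (2) with cache=F forces busy = False.
  Constraint (3) is violated (cache=F, busy=F) — contradiction.
Both cases fail — unsatisfiable.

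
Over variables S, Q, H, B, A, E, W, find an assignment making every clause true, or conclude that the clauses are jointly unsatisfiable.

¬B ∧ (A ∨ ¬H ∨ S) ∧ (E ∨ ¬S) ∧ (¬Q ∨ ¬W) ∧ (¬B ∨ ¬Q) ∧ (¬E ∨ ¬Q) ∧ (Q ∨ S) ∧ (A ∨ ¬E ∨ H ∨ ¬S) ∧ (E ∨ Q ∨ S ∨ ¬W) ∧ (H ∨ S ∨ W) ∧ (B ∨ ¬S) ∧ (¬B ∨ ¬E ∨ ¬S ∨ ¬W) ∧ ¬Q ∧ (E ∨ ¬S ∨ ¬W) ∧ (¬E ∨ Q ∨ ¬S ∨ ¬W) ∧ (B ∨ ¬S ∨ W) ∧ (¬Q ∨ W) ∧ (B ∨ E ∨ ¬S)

UNSATISFIABLE

Case Q = True:
  Clause (¬Q) is falsified — contradiction.
Case Q = False:
  (¬B) forces B = False.
  (Q ∨ S) forces S = True.
  Clause (B ∨ ¬S) is falsified — contradiction.
Both cases fail, so the formula is unsatisfiable.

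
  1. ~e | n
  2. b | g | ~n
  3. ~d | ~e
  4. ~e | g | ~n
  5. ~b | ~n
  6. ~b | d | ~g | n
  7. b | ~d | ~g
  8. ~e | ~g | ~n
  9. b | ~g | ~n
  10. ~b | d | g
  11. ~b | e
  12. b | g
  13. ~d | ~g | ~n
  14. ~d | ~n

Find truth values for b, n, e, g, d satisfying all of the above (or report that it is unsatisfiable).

Try b = True:
  (~b | ~n) forces n = False.
  (~e | n) forces e = False.
  clause (~b | e) is falsified — backtrack.
So b = False.
  then (b | g) forces g = True.
  then (b | ~d | ~g) forces d = False.
  then (b | ~g | ~n) forces n = False.
  then (~e | n) forces e = False.
All clauses satisfied.

b = False, n = False, e = False, g = True, d = False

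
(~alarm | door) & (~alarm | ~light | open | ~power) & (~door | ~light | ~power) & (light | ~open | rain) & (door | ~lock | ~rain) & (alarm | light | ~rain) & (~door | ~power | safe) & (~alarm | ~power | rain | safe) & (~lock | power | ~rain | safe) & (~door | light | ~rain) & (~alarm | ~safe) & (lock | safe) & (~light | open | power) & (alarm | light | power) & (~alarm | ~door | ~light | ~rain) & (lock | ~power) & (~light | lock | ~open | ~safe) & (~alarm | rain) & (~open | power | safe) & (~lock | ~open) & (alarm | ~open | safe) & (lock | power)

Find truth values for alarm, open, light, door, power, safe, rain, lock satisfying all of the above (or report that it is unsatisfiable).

alarm=F; open=F; light=F; door=T; power=T; safe=T; rain=F; lock=T

Set alarm = False.
Try open = True:
  (~lock | ~open) forces lock = False.
  (lock | safe) forces safe = True.
  (lock | ~power) forces power = False.
  clause (lock | power) is falsified — backtrack.
So open = False.
Set light = False.
  then (alarm | light | ~rain) forces rain = False.
  then (alarm | light | power) forces power = True.
  then (lock | ~power) forces lock = True.
Set door = True.
  then (~door | ~power | safe) forces safe = True.
All clauses satisfied.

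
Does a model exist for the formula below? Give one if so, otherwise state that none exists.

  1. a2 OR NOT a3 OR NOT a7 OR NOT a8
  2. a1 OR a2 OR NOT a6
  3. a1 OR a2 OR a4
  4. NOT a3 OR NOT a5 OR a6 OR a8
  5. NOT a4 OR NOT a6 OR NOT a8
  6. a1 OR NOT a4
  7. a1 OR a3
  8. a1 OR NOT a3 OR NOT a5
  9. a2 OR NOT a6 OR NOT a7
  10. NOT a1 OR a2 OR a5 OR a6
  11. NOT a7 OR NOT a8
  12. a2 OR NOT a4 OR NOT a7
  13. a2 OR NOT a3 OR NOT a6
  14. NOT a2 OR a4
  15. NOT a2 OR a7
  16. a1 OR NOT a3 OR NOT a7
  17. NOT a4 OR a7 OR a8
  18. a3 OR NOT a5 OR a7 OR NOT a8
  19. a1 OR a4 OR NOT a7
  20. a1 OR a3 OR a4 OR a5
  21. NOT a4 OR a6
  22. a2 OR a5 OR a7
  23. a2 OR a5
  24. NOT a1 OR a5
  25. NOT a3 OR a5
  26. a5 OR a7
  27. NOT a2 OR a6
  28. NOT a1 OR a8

a1=T; a2=F; a3=T; a4=F; a5=T; a6=F; a7=F; a8=T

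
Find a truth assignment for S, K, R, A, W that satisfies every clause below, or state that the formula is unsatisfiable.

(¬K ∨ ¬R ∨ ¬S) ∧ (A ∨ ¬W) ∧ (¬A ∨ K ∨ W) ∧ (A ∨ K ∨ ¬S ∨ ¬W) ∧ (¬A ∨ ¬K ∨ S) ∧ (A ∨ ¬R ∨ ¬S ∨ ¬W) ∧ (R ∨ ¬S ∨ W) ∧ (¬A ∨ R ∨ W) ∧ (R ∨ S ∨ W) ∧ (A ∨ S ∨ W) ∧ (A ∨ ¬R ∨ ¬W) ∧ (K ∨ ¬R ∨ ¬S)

S: False, K: False, R: False, A: True, W: True

Set S = False.
Try K = True:
  (¬A ∨ ¬K ∨ S) forces A = False.
  (A ∨ ¬W) forces W = False.
  clause (A ∨ S ∨ W) is falsified — backtrack.
So K = False.
Set R = False.
  then (R ∨ S ∨ W) forces W = True.
  then (A ∨ ¬W) forces A = True.
All clauses satisfied.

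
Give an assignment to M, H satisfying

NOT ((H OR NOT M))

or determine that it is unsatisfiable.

M=T, H=F

  NOT ((H OR NOT M)) = True
    H OR NOT M = False
      NOT M = False
The formula evaluates to True.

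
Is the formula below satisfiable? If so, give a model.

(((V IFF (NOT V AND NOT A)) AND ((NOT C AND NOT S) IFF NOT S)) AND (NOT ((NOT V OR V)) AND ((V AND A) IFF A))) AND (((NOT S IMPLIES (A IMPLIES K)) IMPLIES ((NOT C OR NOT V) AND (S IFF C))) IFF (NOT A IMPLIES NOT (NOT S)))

The conjunct NOT ((NOT V OR V)) is unsatisfiable on its own:
  V=F: evaluates to False.
  V=T: evaluates to False.
So the whole conjunction is unsatisfiable.

The formula is unsatisfiable.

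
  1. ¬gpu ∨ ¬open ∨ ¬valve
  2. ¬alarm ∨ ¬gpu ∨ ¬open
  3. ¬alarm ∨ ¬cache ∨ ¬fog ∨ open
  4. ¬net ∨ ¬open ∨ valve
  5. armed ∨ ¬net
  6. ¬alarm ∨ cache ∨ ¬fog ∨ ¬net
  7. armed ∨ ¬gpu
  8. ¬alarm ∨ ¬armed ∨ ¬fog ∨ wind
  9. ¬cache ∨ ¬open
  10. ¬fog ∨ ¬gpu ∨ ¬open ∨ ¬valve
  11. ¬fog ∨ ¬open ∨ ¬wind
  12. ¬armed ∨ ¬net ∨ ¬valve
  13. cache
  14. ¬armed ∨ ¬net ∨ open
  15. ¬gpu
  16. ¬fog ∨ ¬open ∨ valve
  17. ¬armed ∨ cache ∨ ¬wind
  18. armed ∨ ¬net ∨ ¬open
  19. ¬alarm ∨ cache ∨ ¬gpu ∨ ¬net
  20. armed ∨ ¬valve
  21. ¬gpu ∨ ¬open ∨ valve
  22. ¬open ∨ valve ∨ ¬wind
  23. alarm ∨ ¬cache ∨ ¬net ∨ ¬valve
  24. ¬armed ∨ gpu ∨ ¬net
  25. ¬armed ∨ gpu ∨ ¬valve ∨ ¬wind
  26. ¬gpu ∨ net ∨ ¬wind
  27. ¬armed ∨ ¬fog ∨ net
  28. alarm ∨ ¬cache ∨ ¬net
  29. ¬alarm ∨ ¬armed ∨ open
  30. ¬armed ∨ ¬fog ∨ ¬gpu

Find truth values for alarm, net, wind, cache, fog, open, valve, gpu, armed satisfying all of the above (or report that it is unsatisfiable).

alarm = False; net = False; wind = False; cache = True; fog = False; open = False; valve = True; gpu = False; armed = True

Unit clause (cache) forces cache = True.
Unit clause (¬gpu) forces gpu = False.
In (¬cache ∨ ¬open) only ¬open is left, so open = False.
Set alarm = False.
  then (alarm ∨ ¬cache ∨ ¬net) forces net = False.
Set wind = False.
Set fog = False.
Set valve = True.
  then (armed ∨ ¬valve) forces armed = True.
All clauses satisfied.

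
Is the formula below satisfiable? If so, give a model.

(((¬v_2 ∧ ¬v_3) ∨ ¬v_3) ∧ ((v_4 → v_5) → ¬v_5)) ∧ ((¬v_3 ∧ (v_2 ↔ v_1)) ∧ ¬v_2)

v_1=F, v_2=F, v_3=F, v_4=F, v_5=F

  ((¬v_2 ∧ ¬v_3) ∨ ¬v_3) ∧ ((v_4 → v_5) → ¬v_5) = True
    (¬v_2 ∧ ¬v_3) ∨ ¬v_3 = True
      ¬v_2 ∧ ¬v_3 = True
        ¬v_2 = True
        ¬v_3 = True
      ¬v_3 = True
    (v_4 → v_5) → ¬v_5 = True
      v_4 → v_5 = True
      ¬v_5 = True
  (¬v_3 ∧ (v_2 ↔ v_1)) ∧ ¬v_2 = True
    ¬v_3 ∧ (v_2 ↔ v_1) = True
      ¬v_3 = True
      v_2 ↔ v_1 = True
    ¬v_2 = True
Both conjuncts True, so the formula holds.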